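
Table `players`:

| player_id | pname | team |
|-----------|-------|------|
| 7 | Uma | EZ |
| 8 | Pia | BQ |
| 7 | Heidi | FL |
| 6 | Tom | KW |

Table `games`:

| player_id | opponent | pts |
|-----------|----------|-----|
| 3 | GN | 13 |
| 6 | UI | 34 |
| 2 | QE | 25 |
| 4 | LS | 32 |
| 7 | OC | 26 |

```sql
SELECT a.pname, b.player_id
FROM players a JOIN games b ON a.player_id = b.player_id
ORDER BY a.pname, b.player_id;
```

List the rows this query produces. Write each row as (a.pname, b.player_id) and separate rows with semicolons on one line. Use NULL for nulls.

(Heidi, 7); (Tom, 6); (Uma, 7)

INNER JOIN keeps only pairs where the ON condition holds.
Matching on a.player_id = b.player_id.
- a[0] player_id=7 → 1 match(es) in b → 1 row(s).
- a[1] player_id=8 → no match; dropped.
- a[2] player_id=7 → 1 match(es) in b → 1 row(s).
- a[3] player_id=6 → 1 match(es) in b → 1 row(s).
After projecting and ordering:
a.pname | b.player_id
Heidi | 7
Tom | 6
Uma | 7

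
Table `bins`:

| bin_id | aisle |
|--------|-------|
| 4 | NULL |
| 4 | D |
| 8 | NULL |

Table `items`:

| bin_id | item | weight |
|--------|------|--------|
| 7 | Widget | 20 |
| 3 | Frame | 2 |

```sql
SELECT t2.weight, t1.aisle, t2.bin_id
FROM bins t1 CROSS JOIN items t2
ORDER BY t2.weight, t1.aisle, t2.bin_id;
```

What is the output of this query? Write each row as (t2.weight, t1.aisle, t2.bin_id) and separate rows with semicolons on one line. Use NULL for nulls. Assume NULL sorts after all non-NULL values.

(2, D, 3); (2, NULL, 3); (2, NULL, 3); (20, D, 7); (20, NULL, 7); (20, NULL, 7)

CROSS JOIN pairs every row of `bins` with every row of `items`: 3 × 2 = 6 rows.
After projecting and ordering:
t2.weight | t1.aisle | t2.bin_id
2 | D | 3
2 | NULL | 3
2 | NULL | 3
20 | D | 7
20 | NULL | 7
20 | NULL | 7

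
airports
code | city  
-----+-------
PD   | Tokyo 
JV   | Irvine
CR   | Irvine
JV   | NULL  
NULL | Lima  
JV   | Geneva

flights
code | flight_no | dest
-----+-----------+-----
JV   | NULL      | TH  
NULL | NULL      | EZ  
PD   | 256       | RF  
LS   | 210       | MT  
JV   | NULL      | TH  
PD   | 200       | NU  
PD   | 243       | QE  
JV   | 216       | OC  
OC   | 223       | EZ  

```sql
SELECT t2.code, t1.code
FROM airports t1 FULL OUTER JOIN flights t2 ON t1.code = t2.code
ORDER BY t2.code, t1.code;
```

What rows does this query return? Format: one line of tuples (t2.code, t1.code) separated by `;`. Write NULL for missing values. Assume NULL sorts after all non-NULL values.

(JV, JV); (JV, JV); (JV, JV); (JV, JV); (JV, JV); (JV, JV); (JV, JV); (JV, JV); (JV, JV); (LS, NULL); (OC, NULL); (PD, PD); (PD, PD); (PD, PD); (NULL, CR); (NULL, NULL); (NULL, NULL)

FULL OUTER JOIN keeps every row from both sides; unmatched rows get NULL for the other side's columns.
Matching on t1.code = t2.code. A NULL in a compared column never satisfies the condition.
Matched pairs: 12; unmatched t1 rows kept: 2; unmatched t2 rows kept: 3.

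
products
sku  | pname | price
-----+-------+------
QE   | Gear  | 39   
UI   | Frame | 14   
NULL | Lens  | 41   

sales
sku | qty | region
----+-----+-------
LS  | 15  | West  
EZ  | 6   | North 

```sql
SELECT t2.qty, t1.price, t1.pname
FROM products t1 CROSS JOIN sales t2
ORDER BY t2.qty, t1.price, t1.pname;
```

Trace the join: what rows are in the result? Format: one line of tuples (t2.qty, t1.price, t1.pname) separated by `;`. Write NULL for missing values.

CROSS JOIN pairs every row of `products` with every row of `sales`: 3 × 2 = 6 rows.

(6, 14, Frame); (6, 39, Gear); (6, 41, Lens); (15, 14, Frame); (15, 39, Gear); (15, 41, Lens)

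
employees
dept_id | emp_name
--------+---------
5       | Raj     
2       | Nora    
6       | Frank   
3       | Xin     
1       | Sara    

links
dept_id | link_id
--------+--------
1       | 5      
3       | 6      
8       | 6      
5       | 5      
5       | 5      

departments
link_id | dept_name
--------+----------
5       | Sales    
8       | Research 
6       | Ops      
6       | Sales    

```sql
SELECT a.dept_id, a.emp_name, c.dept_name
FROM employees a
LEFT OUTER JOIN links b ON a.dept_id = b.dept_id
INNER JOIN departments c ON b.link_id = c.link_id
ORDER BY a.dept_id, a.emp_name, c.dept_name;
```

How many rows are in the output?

5

Joins associate left-to-right: employees LEFT JOIN links on dept_id gives 6 intermediate row(s).
Then INNER JOIN `departments c` on link_id: keep only rows whose b.link_id appears in c.
Result: 5 row(s).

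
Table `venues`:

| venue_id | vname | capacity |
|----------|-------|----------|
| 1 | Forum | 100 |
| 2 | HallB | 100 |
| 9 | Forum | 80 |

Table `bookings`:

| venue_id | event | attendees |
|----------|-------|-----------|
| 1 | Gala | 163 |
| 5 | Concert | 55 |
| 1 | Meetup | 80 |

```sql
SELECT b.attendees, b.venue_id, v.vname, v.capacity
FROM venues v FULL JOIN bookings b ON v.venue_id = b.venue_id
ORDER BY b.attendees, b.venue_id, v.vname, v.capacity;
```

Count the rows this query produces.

FULL OUTER JOIN keeps every row from both sides; unmatched rows get NULL for the other side's columns.
Matching on v.venue_id = b.venue_id.
- v[0] venue_id=1 → 2 match(es) in b → 2 row(s).
- v[1] venue_id=2 → no match; kept with NULLs on the b side.
- v[2] venue_id=9 → no match; kept with NULLs on the b side.
- 1 row(s) from b found no v partner → padded with NULL.
Total: 2 matched + 3 padded = 5 rows.

5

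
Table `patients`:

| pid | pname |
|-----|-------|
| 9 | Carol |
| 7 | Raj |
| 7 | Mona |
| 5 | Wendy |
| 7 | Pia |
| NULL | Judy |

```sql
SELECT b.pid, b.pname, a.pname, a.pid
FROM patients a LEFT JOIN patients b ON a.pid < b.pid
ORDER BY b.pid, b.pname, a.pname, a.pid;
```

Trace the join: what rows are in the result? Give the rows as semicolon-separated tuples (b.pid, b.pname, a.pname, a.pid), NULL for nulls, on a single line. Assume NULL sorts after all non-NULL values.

(7, Mona, Wendy, 5); (7, Pia, Wendy, 5); (7, Raj, Wendy, 5); (9, Carol, Mona, 7); (9, Carol, Pia, 7); (9, Carol, Raj, 7); (9, Carol, Wendy, 5); (NULL, NULL, Carol, 9); (NULL, NULL, Judy, NULL)

LEFT JOIN keeps every row from `patients a`; unmatched rows get NULL for `patients b`'s columns.
Matching on a.pid < b.pid. A NULL in a compared column never satisfies the condition.
- pid=9: no b row matches, row kept with b columns NULL.
- pid=7: 1 matching b row(s), so 1 row(s) emitted.
- pid=7: 1 matching b row(s), so 1 row(s) emitted.
- pid=5: 4 matching b row(s), so 4 row(s) emitted.
- pid=7: 1 matching b row(s), so 1 row(s) emitted.
- pid=NULL: no b row matches, row kept with b columns NULL.
After projecting and ordering:
b.pid | b.pname | a.pname | a.pid
7 | Mona | Wendy | 5
7 | Pia | Wendy | 5
7 | Raj | Wendy | 5
9 | Carol | Mona | 7
9 | Carol | Pia | 7
9 | Carol | Raj | 7
9 | Carol | Wendy | 5
NULL | NULL | Carol | 9
NULL | NULL | Judy | NULL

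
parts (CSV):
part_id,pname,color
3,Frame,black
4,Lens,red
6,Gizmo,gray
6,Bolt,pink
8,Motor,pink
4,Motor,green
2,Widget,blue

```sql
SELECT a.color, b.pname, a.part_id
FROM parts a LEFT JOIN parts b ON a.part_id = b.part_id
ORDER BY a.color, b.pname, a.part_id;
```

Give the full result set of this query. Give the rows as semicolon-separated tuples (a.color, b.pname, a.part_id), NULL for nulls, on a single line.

(black, Frame, 3); (blue, Widget, 2); (gray, Bolt, 6); (gray, Gizmo, 6); (green, Lens, 4); (green, Motor, 4); (pink, Bolt, 6); (pink, Gizmo, 6); (pink, Motor, 8); (red, Lens, 4); (red, Motor, 4)

LEFT JOIN keeps every row from `parts a`; unmatched rows get NULL for `parts b`'s columns.
Matching on a.part_id = b.part_id.
- a (part_id=3) pairs with 1 row(s) of b.
- a (part_id=4) pairs with 2 row(s) of b.
- a (part_id=6) pairs with 2 row(s) of b.
- a (part_id=6) pairs with 2 row(s) of b.
- a (part_id=8) pairs with 1 row(s) of b.
- a (part_id=4) pairs with 2 row(s) of b.
- a (part_id=2) pairs with 1 row(s) of b.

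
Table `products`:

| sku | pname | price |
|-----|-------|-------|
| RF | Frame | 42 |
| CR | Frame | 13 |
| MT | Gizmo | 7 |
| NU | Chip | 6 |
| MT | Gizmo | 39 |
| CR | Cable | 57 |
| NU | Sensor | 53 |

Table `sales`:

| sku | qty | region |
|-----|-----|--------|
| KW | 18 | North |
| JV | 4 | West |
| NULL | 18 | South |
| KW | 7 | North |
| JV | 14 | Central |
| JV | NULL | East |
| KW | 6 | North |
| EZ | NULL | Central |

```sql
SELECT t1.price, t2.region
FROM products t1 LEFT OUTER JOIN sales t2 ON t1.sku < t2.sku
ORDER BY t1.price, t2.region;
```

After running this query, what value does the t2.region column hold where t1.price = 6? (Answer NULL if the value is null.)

LEFT JOIN keeps every row from `products`; unmatched rows get NULL for `sales`'s columns.
Matching on t1.sku < t2.sku. A NULL in a compared column never satisfies the condition.
Matched pairs: 14; unmatched t1 rows kept: 5.

NULL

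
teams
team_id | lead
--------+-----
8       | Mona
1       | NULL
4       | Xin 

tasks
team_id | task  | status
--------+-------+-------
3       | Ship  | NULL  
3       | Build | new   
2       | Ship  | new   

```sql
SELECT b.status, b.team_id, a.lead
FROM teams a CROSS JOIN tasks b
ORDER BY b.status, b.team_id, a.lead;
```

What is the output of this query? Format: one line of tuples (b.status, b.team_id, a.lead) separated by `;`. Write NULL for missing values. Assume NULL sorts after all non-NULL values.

(new, 2, Mona); (new, 2, Xin); (new, 2, NULL); (new, 3, Mona); (new, 3, Xin); (new, 3, NULL); (NULL, 3, Mona); (NULL, 3, Xin); (NULL, 3, NULL)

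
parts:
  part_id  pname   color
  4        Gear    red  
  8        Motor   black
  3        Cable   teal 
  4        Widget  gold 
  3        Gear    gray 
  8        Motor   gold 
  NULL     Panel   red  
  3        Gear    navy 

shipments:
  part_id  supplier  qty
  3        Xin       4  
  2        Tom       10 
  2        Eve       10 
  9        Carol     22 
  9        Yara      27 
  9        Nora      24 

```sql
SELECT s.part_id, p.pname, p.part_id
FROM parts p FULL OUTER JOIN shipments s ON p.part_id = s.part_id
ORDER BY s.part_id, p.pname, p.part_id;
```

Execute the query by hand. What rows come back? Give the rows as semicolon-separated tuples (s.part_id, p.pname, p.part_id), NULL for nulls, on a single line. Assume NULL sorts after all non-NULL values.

FULL OUTER JOIN keeps every row from both sides; unmatched rows get NULL for the other side's columns.
Matching on p.part_id = s.part_id. A NULL in a compared column never satisfies the condition.
- p row (part_id=4): no match → kept, s columns NULL.
- p row (part_id=8): no match → kept, s columns NULL.
- p row (part_id=3): matches 1 s row(s) → 1 output row(s).
- p row (part_id=4): no match → kept, s columns NULL.
- p row (part_id=3): matches 1 s row(s) → 1 output row(s).
- p row (part_id=8): no match → kept, s columns NULL.
- p row (part_id=NULL): no match → kept, s columns NULL.
- p row (part_id=3): matches 1 s row(s) → 1 output row(s).
- 5 s row(s) had no p match → kept, p columns NULL.

(2, NULL, NULL); (2, NULL, NULL); (3, Cable, 3); (3, Gear, 3); (3, Gear, 3); (9, NULL, NULL); (9, NULL, NULL); (9, NULL, NULL); (NULL, Gear, 4); (NULL, Motor, 8); (NULL, Motor, 8); (NULL, Panel, NULL); (NULL, Widget, 4)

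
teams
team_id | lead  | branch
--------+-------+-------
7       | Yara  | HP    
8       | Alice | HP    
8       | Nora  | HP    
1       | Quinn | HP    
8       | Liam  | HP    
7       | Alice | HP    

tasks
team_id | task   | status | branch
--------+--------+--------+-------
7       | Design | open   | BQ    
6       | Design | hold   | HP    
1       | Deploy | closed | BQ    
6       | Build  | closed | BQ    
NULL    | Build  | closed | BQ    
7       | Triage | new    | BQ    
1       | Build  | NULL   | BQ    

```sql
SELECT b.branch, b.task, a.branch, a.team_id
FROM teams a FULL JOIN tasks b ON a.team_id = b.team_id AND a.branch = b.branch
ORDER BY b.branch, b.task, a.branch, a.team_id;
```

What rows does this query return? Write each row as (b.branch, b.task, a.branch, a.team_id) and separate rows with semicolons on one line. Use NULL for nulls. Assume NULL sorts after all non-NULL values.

FULL OUTER JOIN keeps every row from both sides; unmatched rows get NULL for the other side's columns.
Matching on a.team_id = b.team_id AND a.branch = b.branch. A NULL in a compared column never satisfies the condition.
- team_id=7, branch=HP: no b row matches, row kept with b columns NULL.
- team_id=8, branch=HP: no b row matches, row kept with b columns NULL.
- team_id=8, branch=HP: no b row matches, row kept with b columns NULL.
- team_id=1, branch=HP: no b row matches, row kept with b columns NULL.
- team_id=8, branch=HP: no b row matches, row kept with b columns NULL.
- team_id=7, branch=HP: no b row matches, row kept with b columns NULL.
- 7 b row(s) had no a match → kept, a columns NULL.

(BQ, Build, NULL, NULL); (BQ, Build, NULL, NULL); (BQ, Build, NULL, NULL); (BQ, Deploy, NULL, NULL); (BQ, Design, NULL, NULL); (BQ, Triage, NULL, NULL); (HP, Design, NULL, NULL); (NULL, NULL, HP, 1); (NULL, NULL, HP, 7); (NULL, NULL, HP, 7); (NULL, NULL, HP, 8); (NULL, NULL, HP, 8); (NULL, NULL, HP, 8)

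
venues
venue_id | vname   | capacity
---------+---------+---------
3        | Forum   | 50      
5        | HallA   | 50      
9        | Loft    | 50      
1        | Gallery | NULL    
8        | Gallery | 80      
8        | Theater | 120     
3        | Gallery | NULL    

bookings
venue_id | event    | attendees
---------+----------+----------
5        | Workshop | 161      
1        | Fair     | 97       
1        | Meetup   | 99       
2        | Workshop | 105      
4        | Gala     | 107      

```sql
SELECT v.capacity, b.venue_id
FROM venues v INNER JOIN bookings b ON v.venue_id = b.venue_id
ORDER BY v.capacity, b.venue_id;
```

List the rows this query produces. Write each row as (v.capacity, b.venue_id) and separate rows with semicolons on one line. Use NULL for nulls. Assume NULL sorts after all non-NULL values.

INNER JOIN keeps only pairs where the ON condition holds.
Matching on v.venue_id = b.venue_id.
Matched pairs: 3.

(50, 5); (NULL, 1); (NULL, 1)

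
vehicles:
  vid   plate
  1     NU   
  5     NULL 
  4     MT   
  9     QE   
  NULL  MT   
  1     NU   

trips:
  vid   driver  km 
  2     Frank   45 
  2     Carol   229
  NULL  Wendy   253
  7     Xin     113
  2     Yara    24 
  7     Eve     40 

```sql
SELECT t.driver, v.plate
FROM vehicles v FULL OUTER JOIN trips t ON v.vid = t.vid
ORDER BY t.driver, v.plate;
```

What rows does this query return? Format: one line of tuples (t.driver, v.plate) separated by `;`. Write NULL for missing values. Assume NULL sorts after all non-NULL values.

(Carol, NULL); (Eve, NULL); (Frank, NULL); (Wendy, NULL); (Xin, NULL); (Yara, NULL); (NULL, MT); (NULL, MT); (NULL, NU); (NULL, NU); (NULL, QE); (NULL, NULL)

FULL OUTER JOIN keeps every row from both sides; unmatched rows get NULL for the other side's columns.
Matching on v.vid = t.vid. A NULL in a compared column never satisfies the condition.
- v (vid=1) has no partner → padded with NULL.
- v (vid=5) has no partner → padded with NULL.
- v (vid=4) has no partner → padded with NULL.
- v (vid=9) has no partner → padded with NULL.
- v (vid=NULL) has no partner → padded with NULL.
- v (vid=1) has no partner → padded with NULL.
- 6 t row(s) had no v match → kept, v columns NULL.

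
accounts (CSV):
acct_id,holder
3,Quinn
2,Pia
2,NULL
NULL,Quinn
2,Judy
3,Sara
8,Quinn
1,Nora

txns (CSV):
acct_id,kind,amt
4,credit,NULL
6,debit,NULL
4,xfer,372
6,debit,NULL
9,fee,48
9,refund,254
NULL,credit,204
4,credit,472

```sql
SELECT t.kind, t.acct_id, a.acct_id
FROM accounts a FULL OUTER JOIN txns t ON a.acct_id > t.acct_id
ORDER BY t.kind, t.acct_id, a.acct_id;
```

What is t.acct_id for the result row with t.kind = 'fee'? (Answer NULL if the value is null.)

FULL OUTER JOIN keeps every row from both sides; unmatched rows get NULL for the other side's columns.
Matching on a.acct_id > t.acct_id. A NULL in a compared column never satisfies the condition.
- a (acct_id=3) has no partner → padded with NULL.
- a (acct_id=2) has no partner → padded with NULL.
- a (acct_id=2) has no partner → padded with NULL.
- a (acct_id=NULL) has no partner → padded with NULL.
- a (acct_id=2) has no partner → padded with NULL.
- a (acct_id=3) has no partner → padded with NULL.
- a (acct_id=8) pairs with 5 row(s) of t.
- a (acct_id=1) has no partner → padded with NULL.
- plus 3 unmatched t row(s), each kept with NULL a columns.

9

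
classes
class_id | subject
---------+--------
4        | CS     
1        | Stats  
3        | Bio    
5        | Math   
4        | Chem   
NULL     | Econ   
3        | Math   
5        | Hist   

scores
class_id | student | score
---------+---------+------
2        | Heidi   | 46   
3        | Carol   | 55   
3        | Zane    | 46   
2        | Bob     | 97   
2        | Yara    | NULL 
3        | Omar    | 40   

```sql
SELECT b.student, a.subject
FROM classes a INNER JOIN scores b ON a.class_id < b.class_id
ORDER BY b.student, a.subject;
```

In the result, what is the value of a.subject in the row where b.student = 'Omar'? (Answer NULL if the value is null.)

Stats

INNER JOIN keeps only pairs where the ON condition holds.
Matching on a.class_id < b.class_id. A NULL in a compared column never satisfies the condition.
Matched pairs: 6.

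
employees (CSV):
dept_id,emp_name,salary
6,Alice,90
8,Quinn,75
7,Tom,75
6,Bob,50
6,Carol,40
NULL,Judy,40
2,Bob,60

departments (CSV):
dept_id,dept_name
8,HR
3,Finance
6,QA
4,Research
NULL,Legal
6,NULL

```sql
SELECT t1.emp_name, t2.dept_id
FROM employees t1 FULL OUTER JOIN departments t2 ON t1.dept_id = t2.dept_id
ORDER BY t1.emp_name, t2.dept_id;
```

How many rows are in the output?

13

FULL OUTER JOIN keeps every row from both sides; unmatched rows get NULL for the other side's columns.
Matching on t1.dept_id = t2.dept_id. A NULL in a compared column never satisfies the condition.
Matched pairs: 7; unmatched t1 rows kept: 3; unmatched t2 rows kept: 3.
Total: 7 matched + 6 padded = 13 rows.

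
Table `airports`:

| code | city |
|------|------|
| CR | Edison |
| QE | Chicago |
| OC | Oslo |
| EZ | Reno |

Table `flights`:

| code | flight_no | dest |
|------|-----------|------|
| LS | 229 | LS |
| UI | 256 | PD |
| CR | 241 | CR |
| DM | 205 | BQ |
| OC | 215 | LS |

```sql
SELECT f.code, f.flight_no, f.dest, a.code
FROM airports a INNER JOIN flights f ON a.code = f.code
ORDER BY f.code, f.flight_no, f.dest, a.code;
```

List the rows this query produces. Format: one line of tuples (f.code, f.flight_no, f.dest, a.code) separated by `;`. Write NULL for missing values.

INNER JOIN keeps only pairs where the ON condition holds.
Matching on a.code = f.code.
- a row (code=CR): matches 1 f row(s) → 1 output row(s).
- a row (code=QE): no match → dropped.
- a row (code=OC): matches 1 f row(s) → 1 output row(s).
- a row (code=EZ): no match → dropped.
After projecting and ordering:
f.code | f.flight_no | f.dest | a.code
CR | 241 | CR | CR
OC | 215 | LS | OC

(CR, 241, CR, CR); (OC, 215, LS, OC)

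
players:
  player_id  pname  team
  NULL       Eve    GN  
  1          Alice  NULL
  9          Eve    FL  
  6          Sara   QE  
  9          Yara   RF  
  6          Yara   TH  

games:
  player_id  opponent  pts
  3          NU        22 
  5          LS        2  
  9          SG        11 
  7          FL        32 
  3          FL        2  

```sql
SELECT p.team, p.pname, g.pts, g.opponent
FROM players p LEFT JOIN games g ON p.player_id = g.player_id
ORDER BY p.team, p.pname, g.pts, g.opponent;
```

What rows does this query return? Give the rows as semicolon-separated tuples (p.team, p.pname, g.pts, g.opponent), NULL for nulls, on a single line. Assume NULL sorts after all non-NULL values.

LEFT JOIN keeps every row from `players`; unmatched rows get NULL for `games`'s columns.
Matching on p.player_id = g.player_id. A NULL in a compared column never satisfies the condition.
Matched pairs: 2; unmatched p rows kept: 4.

(FL, Eve, 11, SG); (GN, Eve, NULL, NULL); (QE, Sara, NULL, NULL); (RF, Yara, 11, SG); (TH, Yara, NULL, NULL); (NULL, Alice, NULL, NULL)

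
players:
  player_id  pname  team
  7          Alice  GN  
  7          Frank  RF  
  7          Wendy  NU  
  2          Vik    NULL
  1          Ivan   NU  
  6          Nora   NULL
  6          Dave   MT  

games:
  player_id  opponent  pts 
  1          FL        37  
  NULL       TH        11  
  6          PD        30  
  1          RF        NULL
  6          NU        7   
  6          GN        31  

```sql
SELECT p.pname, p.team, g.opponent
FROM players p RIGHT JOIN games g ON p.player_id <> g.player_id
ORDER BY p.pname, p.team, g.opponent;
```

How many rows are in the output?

RIGHT JOIN keeps every row from `games`; unmatched rows get NULL for `players`'s columns.
Matching on p.player_id <> g.player_id. A NULL in a compared column never satisfies the condition.
- player_id=7: 5 matching g row(s), so 5 row(s) emitted.
- player_id=7: 5 matching g row(s), so 5 row(s) emitted.
- player_id=7: 5 matching g row(s), so 5 row(s) emitted.
- player_id=2: 5 matching g row(s), so 5 row(s) emitted.
- player_id=1: 3 matching g row(s), so 3 row(s) emitted.
- player_id=6: 2 matching g row(s), so 2 row(s) emitted.
- player_id=6: 2 matching g row(s), so 2 row(s) emitted.
- plus 1 unmatched g row(s), each kept with NULL p columns.
Total: 27 matched + 1 padded = 28 rows.

28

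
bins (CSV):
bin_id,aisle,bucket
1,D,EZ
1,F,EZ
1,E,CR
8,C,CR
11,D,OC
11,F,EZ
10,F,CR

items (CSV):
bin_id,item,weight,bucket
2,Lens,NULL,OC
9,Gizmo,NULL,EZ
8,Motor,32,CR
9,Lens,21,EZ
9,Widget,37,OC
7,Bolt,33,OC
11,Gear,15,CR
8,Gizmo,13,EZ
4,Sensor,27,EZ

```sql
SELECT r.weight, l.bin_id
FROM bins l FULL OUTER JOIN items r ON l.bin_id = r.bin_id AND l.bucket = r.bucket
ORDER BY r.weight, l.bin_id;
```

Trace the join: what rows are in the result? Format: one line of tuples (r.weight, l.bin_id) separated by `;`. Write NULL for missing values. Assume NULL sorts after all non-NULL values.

FULL OUTER JOIN keeps every row from both sides; unmatched rows get NULL for the other side's columns.
Matching on l.bin_id = r.bin_id AND l.bucket = r.bucket.
Matched pairs: 1; unmatched l rows kept: 6; unmatched r rows kept: 8.

(13, NULL); (15, NULL); (21, NULL); (27, NULL); (32, 8); (33, NULL); (37, NULL); (NULL, 1); (NULL, 1); (NULL, 1); (NULL, 10); (NULL, 11); (NULL, 11); (NULL, NULL); (NULL, NULL)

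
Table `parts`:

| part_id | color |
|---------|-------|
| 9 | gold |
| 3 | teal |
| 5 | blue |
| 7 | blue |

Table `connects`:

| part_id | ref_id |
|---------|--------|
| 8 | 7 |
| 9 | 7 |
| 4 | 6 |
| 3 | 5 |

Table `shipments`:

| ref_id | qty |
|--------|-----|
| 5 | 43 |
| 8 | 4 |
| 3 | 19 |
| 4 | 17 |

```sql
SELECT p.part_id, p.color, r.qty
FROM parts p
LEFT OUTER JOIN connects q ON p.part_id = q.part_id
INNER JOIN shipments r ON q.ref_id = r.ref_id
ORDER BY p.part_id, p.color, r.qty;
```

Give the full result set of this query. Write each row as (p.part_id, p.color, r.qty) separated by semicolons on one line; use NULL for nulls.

(3, teal, 43)

Evaluate left to right. First `parts p LEFT JOIN connects q` on part_id: 4 row(s).
Then INNER JOIN `shipments r` on ref_id: keep only rows whose q.ref_id appears in r.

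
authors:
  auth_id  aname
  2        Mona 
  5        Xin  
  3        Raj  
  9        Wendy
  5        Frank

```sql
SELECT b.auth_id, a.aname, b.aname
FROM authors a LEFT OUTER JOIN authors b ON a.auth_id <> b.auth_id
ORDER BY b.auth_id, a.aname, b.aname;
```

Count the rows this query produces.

LEFT JOIN keeps every row from `authors a`; unmatched rows get NULL for `authors b`'s columns.
Matching on a.auth_id <> b.auth_id.
- a (auth_id=2) pairs with 4 row(s) of b.
- a (auth_id=5) pairs with 3 row(s) of b.
- a (auth_id=3) pairs with 4 row(s) of b.
- a (auth_id=9) pairs with 4 row(s) of b.
- a (auth_id=5) pairs with 3 row(s) of b.
Total: 18 rows.

18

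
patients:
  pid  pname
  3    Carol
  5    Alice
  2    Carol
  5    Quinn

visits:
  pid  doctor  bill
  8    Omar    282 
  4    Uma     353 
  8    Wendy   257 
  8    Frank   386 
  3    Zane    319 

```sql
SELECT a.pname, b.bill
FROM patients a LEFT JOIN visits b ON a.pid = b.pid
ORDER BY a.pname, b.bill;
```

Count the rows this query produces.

LEFT JOIN keeps every row from `patients`; unmatched rows get NULL for `visits`'s columns.
Matching on a.pid = b.pid.
Matched pairs: 1; unmatched a rows kept: 3.
Total: 1 matched + 3 padded = 4 rows.

4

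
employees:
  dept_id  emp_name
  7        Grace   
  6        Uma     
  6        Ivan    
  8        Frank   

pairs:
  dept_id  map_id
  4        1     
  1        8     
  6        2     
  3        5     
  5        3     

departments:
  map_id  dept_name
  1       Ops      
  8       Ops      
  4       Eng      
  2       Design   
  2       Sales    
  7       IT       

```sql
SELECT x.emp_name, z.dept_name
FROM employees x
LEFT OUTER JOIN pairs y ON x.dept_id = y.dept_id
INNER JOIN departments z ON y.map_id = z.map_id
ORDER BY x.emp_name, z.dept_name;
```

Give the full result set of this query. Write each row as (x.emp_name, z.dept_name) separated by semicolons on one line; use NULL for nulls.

(Ivan, Design); (Ivan, Sales); (Uma, Design); (Uma, Sales)

Joins associate left-to-right: employees LEFT JOIN pairs on dept_id gives 4 intermediate row(s).
Then INNER JOIN `departments z` on map_id: keep only rows whose y.map_id appears in z.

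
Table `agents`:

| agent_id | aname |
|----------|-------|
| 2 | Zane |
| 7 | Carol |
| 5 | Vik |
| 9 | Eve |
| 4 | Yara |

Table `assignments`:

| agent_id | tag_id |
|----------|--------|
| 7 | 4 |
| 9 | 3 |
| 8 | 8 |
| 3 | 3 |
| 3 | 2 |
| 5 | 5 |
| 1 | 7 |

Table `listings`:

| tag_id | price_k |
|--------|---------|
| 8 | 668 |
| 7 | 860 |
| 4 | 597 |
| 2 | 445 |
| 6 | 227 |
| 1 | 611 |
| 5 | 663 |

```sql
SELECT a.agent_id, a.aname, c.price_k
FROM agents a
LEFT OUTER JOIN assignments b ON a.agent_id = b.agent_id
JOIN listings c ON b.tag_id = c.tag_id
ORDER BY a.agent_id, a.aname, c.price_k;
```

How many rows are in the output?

2

Joins associate left-to-right: agents LEFT JOIN assignments on agent_id gives 5 intermediate row(s).
Then INNER JOIN `listings c` on tag_id: keep only rows whose b.tag_id appears in c.
Result: 2 row(s).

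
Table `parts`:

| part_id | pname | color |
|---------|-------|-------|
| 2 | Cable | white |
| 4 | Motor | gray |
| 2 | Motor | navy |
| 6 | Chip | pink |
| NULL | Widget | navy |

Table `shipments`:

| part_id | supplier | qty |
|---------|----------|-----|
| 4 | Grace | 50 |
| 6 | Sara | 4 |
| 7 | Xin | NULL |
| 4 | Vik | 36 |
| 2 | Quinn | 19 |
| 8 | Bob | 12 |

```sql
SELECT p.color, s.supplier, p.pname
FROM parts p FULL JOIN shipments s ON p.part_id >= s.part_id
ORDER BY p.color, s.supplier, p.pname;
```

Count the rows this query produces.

FULL OUTER JOIN keeps every row from both sides; unmatched rows get NULL for the other side's columns.
Matching on p.part_id >= s.part_id. A NULL in a compared column never satisfies the condition.
- p[0] part_id=2 → 1 match(es) in s → 1 row(s).
- p[1] part_id=4 → 3 match(es) in s → 3 row(s).
- p[2] part_id=2 → 1 match(es) in s → 1 row(s).
- p[3] part_id=6 → 4 match(es) in s → 4 row(s).
- p[4] part_id=NULL → no match; kept with NULLs on the s side.
- 2 s row(s) had no p match → kept, p columns NULL.
Total: 9 matched + 3 padded = 12 rows.

12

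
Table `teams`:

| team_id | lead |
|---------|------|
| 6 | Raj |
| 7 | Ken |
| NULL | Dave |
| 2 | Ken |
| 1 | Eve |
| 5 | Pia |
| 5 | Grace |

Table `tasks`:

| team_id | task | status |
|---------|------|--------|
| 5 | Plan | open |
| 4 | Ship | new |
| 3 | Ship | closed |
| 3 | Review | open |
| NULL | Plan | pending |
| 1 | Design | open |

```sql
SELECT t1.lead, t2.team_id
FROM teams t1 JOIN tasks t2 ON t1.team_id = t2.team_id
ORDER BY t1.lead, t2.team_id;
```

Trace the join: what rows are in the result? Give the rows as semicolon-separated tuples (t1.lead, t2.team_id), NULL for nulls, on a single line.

INNER JOIN keeps only pairs where the ON condition holds.
Matching on t1.team_id = t2.team_id. A NULL in a compared column never satisfies the condition.
- team_id=6: no matching t2 row, dropped.
- team_id=7: no matching t2 row, dropped.
- team_id=NULL: no matching t2 row, dropped.
- team_id=2: no matching t2 row, dropped.
- team_id=1: 1 matching t2 row(s), so 1 row(s) emitted.
- team_id=5: 1 matching t2 row(s), so 1 row(s) emitted.
- team_id=5: 1 matching t2 row(s), so 1 row(s) emitted.
After projecting and ordering:
t1.lead | t2.team_id
Eve | 1
Grace | 5
Pia | 5

(Eve, 1); (Grace, 5); (Pia, 5)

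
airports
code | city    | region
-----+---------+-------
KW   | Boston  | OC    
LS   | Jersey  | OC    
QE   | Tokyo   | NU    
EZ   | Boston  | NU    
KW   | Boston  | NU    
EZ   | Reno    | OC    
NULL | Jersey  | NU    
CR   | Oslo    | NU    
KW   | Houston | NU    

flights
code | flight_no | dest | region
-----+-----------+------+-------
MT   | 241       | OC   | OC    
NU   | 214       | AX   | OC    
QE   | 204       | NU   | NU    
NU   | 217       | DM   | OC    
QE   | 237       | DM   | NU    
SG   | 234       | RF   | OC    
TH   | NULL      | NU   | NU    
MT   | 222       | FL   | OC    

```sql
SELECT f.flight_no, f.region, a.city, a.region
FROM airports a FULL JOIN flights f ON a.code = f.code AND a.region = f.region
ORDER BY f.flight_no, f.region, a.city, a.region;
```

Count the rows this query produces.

FULL OUTER JOIN keeps every row from both sides; unmatched rows get NULL for the other side's columns.
Matching on a.code = f.code AND a.region = f.region. A NULL in a compared column never satisfies the condition.
Matched pairs: 2; unmatched a rows kept: 8; unmatched f rows kept: 6.
Total: 2 matched + 14 padded = 16 rows.

16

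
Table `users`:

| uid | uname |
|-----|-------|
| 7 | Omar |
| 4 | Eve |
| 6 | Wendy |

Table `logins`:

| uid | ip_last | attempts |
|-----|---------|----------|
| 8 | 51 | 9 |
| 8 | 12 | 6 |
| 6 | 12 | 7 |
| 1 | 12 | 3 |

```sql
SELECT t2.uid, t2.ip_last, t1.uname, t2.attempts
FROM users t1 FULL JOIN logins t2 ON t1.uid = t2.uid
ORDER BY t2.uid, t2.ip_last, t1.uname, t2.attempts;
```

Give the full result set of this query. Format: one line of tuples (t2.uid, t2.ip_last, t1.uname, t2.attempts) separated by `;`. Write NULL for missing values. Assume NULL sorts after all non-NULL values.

(1, 12, NULL, 3); (6, 12, Wendy, 7); (8, 12, NULL, 6); (8, 51, NULL, 9); (NULL, NULL, Eve, NULL); (NULL, NULL, Omar, NULL)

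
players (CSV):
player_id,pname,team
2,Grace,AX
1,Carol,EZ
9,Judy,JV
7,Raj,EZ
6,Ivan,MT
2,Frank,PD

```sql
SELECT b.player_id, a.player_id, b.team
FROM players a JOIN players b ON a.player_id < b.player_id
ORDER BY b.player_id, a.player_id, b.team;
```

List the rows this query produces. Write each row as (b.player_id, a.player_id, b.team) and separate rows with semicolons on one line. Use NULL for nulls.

INNER JOIN keeps only pairs where the ON condition holds.
Matching on a.player_id < b.player_id.
- a[0] player_id=2 → 3 match(es) in b → 3 row(s).
- a[1] player_id=1 → 5 match(es) in b → 5 row(s).
- a[2] player_id=9 → no match; dropped.
- a[3] player_id=7 → 1 match(es) in b → 1 row(s).
- a[4] player_id=6 → 2 match(es) in b → 2 row(s).
- a[5] player_id=2 → 3 match(es) in b → 3 row(s).

(2, 1, AX); (2, 1, PD); (6, 1, MT); (6, 2, MT); (6, 2, MT); (7, 1, EZ); (7, 2, EZ); (7, 2, EZ); (7, 6, EZ); (9, 1, JV); (9, 2, JV); (9, 2, JV); (9, 6, JV); (9, 7, JV)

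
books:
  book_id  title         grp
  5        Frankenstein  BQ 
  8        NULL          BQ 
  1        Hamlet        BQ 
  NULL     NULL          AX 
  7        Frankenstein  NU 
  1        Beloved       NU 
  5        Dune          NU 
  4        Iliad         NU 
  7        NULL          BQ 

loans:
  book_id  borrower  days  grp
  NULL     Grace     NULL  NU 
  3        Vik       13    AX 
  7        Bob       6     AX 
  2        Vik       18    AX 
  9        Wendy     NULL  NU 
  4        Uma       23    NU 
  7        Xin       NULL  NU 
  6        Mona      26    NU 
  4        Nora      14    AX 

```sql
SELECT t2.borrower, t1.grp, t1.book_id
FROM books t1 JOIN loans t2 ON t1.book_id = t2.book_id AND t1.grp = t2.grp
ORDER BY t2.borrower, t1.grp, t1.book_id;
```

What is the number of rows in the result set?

2

INNER JOIN keeps only pairs where the ON condition holds.
Matching on t1.book_id = t2.book_id AND t1.grp = t2.grp. A NULL in a compared column never satisfies the condition.
- book_id=5, grp=BQ: no matching t2 row, dropped.
- book_id=8, grp=BQ: no matching t2 row, dropped.
- book_id=1, grp=BQ: no matching t2 row, dropped.
- book_id=NULL, grp=AX: no matching t2 row, dropped.
- book_id=7, grp=NU: 1 matching t2 row(s), so 1 row(s) emitted.
- book_id=1, grp=NU: no matching t2 row, dropped.
- book_id=5, grp=NU: no matching t2 row, dropped.
- book_id=4, grp=NU: 1 matching t2 row(s), so 1 row(s) emitted.
- book_id=7, grp=BQ: no matching t2 row, dropped.
Total: 2 rows.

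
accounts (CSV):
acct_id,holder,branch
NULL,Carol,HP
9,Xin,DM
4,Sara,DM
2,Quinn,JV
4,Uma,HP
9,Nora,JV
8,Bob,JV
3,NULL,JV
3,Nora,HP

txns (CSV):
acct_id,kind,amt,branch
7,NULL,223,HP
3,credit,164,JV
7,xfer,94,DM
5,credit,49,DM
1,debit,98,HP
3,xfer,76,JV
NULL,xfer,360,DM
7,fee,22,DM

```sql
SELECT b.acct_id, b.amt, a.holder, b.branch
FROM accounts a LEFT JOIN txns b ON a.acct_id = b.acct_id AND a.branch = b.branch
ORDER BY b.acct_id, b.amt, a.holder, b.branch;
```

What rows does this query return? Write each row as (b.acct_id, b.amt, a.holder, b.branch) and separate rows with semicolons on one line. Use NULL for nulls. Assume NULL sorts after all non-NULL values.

(3, 76, NULL, JV); (3, 164, NULL, JV); (NULL, NULL, Bob, NULL); (NULL, NULL, Carol, NULL); (NULL, NULL, Nora, NULL); (NULL, NULL, Nora, NULL); (NULL, NULL, Quinn, NULL); (NULL, NULL, Sara, NULL); (NULL, NULL, Uma, NULL); (NULL, NULL, Xin, NULL)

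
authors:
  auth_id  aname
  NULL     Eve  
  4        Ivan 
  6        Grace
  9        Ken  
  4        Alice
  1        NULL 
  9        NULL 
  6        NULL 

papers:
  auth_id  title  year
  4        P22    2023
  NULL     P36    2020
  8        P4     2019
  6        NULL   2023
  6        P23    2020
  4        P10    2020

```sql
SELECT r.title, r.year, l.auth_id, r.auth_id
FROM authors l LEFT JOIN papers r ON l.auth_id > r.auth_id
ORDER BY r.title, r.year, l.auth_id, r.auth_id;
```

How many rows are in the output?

18

LEFT JOIN keeps every row from `authors`; unmatched rows get NULL for `papers`'s columns.
Matching on l.auth_id > r.auth_id. A NULL in a compared column never satisfies the condition.
- l row (auth_id=NULL): no match → kept, r columns NULL.
- l row (auth_id=4): no match → kept, r columns NULL.
- l row (auth_id=6): matches 2 r row(s) → 2 output row(s).
- l row (auth_id=9): matches 5 r row(s) → 5 output row(s).
- l row (auth_id=4): no match → kept, r columns NULL.
- l row (auth_id=1): no match → kept, r columns NULL.
- l row (auth_id=9): matches 5 r row(s) → 5 output row(s).
- l row (auth_id=6): matches 2 r row(s) → 2 output row(s).
Total: 14 matched + 4 padded = 18 rows.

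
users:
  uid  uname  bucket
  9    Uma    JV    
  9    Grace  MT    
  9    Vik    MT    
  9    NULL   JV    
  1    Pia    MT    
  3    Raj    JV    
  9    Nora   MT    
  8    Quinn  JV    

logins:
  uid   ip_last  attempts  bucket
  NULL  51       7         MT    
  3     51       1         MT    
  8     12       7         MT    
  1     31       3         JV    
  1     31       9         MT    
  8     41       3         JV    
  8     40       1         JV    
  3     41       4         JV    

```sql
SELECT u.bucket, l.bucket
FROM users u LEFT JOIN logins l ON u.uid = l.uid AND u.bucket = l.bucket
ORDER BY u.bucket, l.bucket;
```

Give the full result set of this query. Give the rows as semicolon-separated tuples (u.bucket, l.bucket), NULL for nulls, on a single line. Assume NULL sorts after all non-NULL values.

LEFT JOIN keeps every row from `users`; unmatched rows get NULL for `logins`'s columns.
Matching on u.uid = l.uid AND u.bucket = l.bucket. A NULL in a compared column never satisfies the condition.
Matched pairs: 4; unmatched u rows kept: 5.

(JV, JV); (JV, JV); (JV, JV); (JV, NULL); (JV, NULL); (MT, MT); (MT, NULL); (MT, NULL); (MT, NULL)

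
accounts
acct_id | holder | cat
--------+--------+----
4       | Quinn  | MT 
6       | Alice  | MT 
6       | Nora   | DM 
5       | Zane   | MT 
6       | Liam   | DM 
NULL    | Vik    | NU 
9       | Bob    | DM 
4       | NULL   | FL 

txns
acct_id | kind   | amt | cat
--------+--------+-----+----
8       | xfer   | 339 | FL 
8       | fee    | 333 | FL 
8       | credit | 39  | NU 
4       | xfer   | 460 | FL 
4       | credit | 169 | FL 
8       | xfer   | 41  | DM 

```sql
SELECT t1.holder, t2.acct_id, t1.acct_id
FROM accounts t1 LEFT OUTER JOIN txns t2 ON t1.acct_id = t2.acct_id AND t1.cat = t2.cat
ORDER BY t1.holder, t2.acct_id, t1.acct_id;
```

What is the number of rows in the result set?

9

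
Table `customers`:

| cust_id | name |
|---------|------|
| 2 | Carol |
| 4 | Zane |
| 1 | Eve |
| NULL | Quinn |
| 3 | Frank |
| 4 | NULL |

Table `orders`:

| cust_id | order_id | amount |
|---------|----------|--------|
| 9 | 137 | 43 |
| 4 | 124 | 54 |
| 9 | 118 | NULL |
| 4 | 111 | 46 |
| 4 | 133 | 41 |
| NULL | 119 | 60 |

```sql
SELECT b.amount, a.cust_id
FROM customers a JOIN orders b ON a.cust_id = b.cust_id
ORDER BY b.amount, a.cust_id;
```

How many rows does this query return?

6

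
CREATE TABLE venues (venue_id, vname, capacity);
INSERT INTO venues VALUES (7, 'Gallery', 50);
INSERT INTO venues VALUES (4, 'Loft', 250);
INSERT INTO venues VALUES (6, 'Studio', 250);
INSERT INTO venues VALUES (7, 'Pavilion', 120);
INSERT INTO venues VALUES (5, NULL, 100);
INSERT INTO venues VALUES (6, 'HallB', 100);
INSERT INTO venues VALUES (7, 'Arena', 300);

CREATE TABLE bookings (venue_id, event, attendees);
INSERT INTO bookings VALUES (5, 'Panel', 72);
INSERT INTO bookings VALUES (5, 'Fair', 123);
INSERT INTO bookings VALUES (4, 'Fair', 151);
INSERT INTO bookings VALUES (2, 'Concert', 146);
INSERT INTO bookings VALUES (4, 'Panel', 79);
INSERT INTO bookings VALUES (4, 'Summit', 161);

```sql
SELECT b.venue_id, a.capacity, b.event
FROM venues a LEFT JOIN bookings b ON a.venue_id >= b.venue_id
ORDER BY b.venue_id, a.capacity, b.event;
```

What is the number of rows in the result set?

40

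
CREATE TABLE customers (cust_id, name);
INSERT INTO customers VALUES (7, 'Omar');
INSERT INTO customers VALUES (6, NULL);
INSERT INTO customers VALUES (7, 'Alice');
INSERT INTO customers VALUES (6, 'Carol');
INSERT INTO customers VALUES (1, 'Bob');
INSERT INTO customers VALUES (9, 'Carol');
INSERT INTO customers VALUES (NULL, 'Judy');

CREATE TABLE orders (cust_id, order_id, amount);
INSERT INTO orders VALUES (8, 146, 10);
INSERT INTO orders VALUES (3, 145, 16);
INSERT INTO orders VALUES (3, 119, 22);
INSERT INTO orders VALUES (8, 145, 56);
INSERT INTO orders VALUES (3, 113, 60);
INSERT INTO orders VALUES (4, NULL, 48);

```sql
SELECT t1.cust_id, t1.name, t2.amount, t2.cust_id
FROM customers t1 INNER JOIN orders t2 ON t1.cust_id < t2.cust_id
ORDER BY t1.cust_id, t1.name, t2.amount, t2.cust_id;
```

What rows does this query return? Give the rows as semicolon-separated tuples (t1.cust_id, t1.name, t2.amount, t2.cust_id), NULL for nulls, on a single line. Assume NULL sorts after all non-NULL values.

(1, Bob, 10, 8); (1, Bob, 16, 3); (1, Bob, 22, 3); (1, Bob, 48, 4); (1, Bob, 56, 8); (1, Bob, 60, 3); (6, Carol, 10, 8); (6, Carol, 56, 8); (6, NULL, 10, 8); (6, NULL, 56, 8); (7, Alice, 10, 8); (7, Alice, 56, 8); (7, Omar, 10, 8); (7, Omar, 56, 8)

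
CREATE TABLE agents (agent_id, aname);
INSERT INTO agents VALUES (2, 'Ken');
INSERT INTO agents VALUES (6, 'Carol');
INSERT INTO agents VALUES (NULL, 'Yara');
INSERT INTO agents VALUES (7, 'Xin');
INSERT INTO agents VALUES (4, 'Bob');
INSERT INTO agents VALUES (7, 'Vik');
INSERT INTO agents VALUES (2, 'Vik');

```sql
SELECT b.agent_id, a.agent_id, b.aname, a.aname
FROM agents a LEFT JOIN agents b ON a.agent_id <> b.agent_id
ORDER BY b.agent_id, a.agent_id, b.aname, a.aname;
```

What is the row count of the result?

LEFT JOIN keeps every row from `agents a`; unmatched rows get NULL for `agents b`'s columns.
Matching on a.agent_id <> b.agent_id. A NULL in a compared column never satisfies the condition.
Matched pairs: 26; unmatched a rows kept: 1.
Total: 26 matched + 1 padded = 27 rows.

27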